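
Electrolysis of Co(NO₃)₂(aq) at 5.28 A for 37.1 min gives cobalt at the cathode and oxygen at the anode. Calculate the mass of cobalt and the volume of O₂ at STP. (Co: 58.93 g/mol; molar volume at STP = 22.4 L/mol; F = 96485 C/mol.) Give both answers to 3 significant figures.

Q = 5.28 × 2226 = 11750 C; n(e⁻) = 11750 / 96485 = 0.1218 mol
Cathode: Co²⁺ + 2e⁻ → Co → n(Co) = 0.1218/2 = 0.06090 mol → 3.59 g
Anode: 2H₂O → O₂ + 4H⁺ + 4e⁻ → n(O₂) = 0.1218/4 = 0.03045 mol → 0.682 L

3.59 g Co; 0.682 L O₂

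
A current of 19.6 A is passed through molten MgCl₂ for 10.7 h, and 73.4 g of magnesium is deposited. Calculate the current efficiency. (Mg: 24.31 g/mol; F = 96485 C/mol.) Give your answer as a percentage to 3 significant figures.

Q = 19.6 × 38520 = 7.550×10^5 C
n(e⁻) = 7.550×10^5 / 96485 = 7.825 mol
Mg²⁺ + 2e⁻ → Mg, so theoretical n(Mg) = 3.913 mol → 95.13 g
Efficiency = 73.4 / 95.13 = 0.7716 = 77.2%

77.2%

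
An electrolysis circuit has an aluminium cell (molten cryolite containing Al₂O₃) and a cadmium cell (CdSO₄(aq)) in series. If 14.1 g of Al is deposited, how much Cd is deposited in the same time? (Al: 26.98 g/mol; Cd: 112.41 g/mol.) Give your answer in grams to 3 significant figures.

n(Al) = 14.1 / 26.98 = 0.5226 mol
Al³⁺ + 3e⁻ → Al, so n(e⁻) = 3 × 0.5226 = 1.568 mol
In series, the same 1.568 mol of electrons flows through the second cell.
Cd²⁺ + 2e⁻ → Cd, so n(Cd) = 1.568 / 2 = 0.7840 mol
m(Cd) = 0.7840 × 112.41 = 88.1 g

88.1 g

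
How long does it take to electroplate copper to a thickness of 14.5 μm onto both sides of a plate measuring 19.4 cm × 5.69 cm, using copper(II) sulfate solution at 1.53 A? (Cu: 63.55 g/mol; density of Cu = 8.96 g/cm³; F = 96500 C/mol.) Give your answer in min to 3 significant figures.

94.9 min

Plated area = 2 × 19.4 × 5.69 = 220.8 cm²
Volume = 220.8 × 14.5×10⁻⁴ cm = 0.3202 cm³
m(Cu) = 0.3202 × 8.96 = 2.869 g
n(Cu) = 2.869 / 63.55 = 0.04515 mol; n(e⁻) = 2 × 0.04515 = 0.09030 mol
Q = 0.09030 × 96500 = 8714 C
t = 8714 / 1.53 = 5695 s = 94.9 min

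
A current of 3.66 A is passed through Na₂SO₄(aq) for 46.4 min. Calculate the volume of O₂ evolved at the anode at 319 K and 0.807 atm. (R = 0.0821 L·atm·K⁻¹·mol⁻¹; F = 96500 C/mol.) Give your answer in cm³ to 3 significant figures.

Charge passed = 3.66 × 2784 = 10190 C
Moles of electrons = 10190 / 96500 = 0.1056 mol
2H₂O → O₂ + 4H⁺ + 4e⁻, so n(O₂) = 0.1056 / 4 = 0.02640 mol
V = nRT/P = 0.02640 × 0.0821 × 319 / 0.807 = 0.8568 L
= 857 cm³

857 cm³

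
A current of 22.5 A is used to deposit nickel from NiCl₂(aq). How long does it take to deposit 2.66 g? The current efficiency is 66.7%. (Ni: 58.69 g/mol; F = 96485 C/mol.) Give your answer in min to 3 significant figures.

n(Ni) = 2.66 / 58.69 = 0.04532 mol
Ni²⁺ + 2e⁻ → Ni, so n(e⁻) = 2 × 0.04532 = 0.09064 mol
Q = 0.09064 × 96485 / 0.667 = 13110 C
t = Q / I = 13110 / 22.5 = 582.7 s = 9.71 min

9.71 min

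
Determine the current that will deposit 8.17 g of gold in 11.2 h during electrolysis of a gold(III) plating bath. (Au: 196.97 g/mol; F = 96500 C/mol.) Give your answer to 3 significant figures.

n(Au) = 8.17 / 196.97 = 0.04148 mol
Au³⁺ + 3e⁻ → Au, so n(e⁻) = 3 × 0.04148 = 0.1244 mol
Q = 0.1244 × 96500 = 12000 C
I = Q / t = 12000 / 40320 s = 0.298 A

0.298 A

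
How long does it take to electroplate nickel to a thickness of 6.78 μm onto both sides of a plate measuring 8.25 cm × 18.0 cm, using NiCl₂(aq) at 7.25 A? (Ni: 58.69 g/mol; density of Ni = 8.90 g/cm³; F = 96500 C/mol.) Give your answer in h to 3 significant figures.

0.226 h

Plated area = 2 × 8.25 × 18.0 = 297.0 cm²
Volume = 297.0 × 6.78×10⁻⁴ cm = 0.2014 cm³
m(Ni) = 0.2014 × 8.90 = 1.792 g
n(Ni) = 1.792 / 58.69 = 0.03053 mol; n(e⁻) = 2 × 0.03053 = 0.06106 mol
Q = 0.06106 × 96500 = 5892 C
t = 5892 / 7.25 = 812.7 s = 0.226 h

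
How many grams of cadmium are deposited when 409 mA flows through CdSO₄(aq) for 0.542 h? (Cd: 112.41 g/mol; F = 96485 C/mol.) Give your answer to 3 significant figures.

Charge passed = 0.409 × 1951.2 = 798.0 C
n(e⁻) = Q/F = 798.0/96485 = 0.008271 mol
Cd²⁺ + 2e⁻ → Cd, so n(Cd) = 0.008271 / 2 = 0.004136 mol
m = 0.004136 × 112.41 = 0.465 g

0.465 g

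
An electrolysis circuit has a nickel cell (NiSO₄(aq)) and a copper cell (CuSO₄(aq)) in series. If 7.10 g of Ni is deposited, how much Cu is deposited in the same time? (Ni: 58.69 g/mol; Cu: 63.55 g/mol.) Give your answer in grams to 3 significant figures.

7.69 g

n(Ni) = 7.10 / 58.69 = 0.1210 mol
Ni²⁺ + 2e⁻ → Ni, so n(e⁻) = 2 × 0.1210 = 0.2420 mol
Same current for the same time ⇒ same n(e⁻) = 0.2420 mol in both cells.
Cu²⁺ + 2e⁻ → Cu, so n(Cu) = 0.2420 / 2 = 0.1210 mol
m(Cu) = 0.1210 × 63.55 = 7.69 g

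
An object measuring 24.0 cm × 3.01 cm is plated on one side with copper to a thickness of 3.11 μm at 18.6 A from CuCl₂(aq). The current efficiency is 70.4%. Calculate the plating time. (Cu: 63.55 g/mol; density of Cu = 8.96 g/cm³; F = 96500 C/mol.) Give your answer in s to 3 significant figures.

Plated area = 24.0 × 3.01 = 72.24 cm²
Volume = 72.24 × 3.11×10⁻⁴ cm = 0.02247 cm³
m(Cu) = 0.02247 × 8.96 = 0.2013 g
n(Cu) = 0.2013 / 63.55 = 0.003168 mol; n(e⁻) = 2 × 0.003168 = 0.006336 mol
Q = 0.006336 × 96500 / 0.704 = 868.5 C
t = 868.5 / 18.6 = 46.69 s

46.7 s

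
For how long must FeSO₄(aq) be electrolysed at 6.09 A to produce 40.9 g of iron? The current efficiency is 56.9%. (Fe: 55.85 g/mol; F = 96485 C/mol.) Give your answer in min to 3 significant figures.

680 min

n(Fe) = 40.9 / 55.85 = 0.7323 mol
Fe²⁺ + 2e⁻ → Fe, so n(e⁻) = 2 × 0.7323 = 1.465 mol
Q = 1.465 × 96485 / 0.569 = 2.484×10^5 C
t = Q / I = 2.484×10^5 / 6.09 = 40790 s = 680 min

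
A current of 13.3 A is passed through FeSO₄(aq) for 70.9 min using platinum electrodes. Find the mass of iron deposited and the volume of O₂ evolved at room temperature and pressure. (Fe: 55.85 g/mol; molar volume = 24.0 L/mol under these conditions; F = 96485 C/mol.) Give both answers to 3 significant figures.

16.4 g Fe; 3.52 L O₂

Q = 13.3 × 4254 = 56580 C; n(e⁻) = 56580 / 96485 = 0.5864 mol
Cathode: Fe²⁺ + 2e⁻ → Fe → n(Fe) = 0.5864/2 = 0.2932 mol → 16.4 g
Anode: 2H₂O → O₂ + 4H⁺ + 4e⁻ → n(O₂) = 0.5864/4 = 0.1466 mol → 3.52 L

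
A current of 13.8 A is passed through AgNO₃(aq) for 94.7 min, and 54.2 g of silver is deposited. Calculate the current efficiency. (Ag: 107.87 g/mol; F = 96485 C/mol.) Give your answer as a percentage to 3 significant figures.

Q = 13.8 × 5682 = 78410 C
n(e⁻) = 78410 / 96485 = 0.8127 mol
Ag⁺ + e⁻ → Ag, so theoretical n(Ag) = 0.8127 mol → 87.67 g
Efficiency = 54.2 / 87.67 = 0.6182 = 61.8%

61.8%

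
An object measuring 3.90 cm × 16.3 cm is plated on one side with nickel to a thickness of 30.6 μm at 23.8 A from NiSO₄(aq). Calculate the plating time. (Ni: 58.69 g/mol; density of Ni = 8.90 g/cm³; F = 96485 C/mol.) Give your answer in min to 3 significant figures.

3.99 min

Plated area = 3.90 × 16.3 = 63.57 cm²
Volume = 63.57 × 30.6×10⁻⁴ cm = 0.1945 cm³
m(Ni) = 0.1945 × 8.90 = 1.731 g
n(Ni) = 1.731 / 58.69 = 0.02949 mol; n(e⁻) = 2 × 0.02949 = 0.05898 mol
Q = 0.05898 × 96485 = 5691 C
t = 5691 / 23.8 = 239.1 s = 3.99 min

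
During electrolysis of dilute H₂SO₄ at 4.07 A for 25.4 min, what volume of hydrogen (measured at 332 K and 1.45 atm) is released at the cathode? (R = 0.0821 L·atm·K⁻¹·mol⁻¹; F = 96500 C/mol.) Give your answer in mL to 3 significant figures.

Charge passed = 4.07 × 1524 = 6203 C
Moles of electrons = 6203 / 96500 = 0.06428 mol
2H⁺ + 2e⁻ → H₂, so n(H₂) = 0.06428 / 2 = 0.03214 mol
V = nRT/P = 0.03214 × 0.0821 × 332 / 1.45 = 0.6042 L
= 604 mL

604 mL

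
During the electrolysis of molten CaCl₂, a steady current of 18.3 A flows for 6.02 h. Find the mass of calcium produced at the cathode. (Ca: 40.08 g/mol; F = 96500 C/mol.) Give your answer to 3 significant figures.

82.4 g

Q = It = 18.3 × 21672 = 3.966×10^5 C
Moles of electrons = 3.966×10^5 / 96500 = 4.110 mol
Ca²⁺ + 2e⁻ → Ca, so n(Ca) = 4.110 / 2 = 2.055 mol
m = 2.055 × 40.08 = 82.4 g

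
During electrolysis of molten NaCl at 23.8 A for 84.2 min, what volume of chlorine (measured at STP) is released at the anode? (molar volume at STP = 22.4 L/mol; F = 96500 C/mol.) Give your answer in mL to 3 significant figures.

Q = It = 23.8 × 5052 = 1.202×10^5 C
n(e⁻) = Q/F = 1.202×10^5/96500 = 1.246 mol
2Cl⁻ → Cl₂ + 2e⁻, so n(Cl₂) = 1.246 / 2 = 0.6230 mol
V = 0.6230 × 22.4 = 13.96 L
= 14000 mL

14000 mL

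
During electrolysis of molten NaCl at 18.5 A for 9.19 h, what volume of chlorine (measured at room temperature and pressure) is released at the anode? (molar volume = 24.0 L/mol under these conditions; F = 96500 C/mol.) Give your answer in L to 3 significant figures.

76.1 L

Charge passed = 18.5 × 33084 = 6.121×10^5 C
Moles of electrons = 6.121×10^5 / 96500 = 6.343 mol
2Cl⁻ → Cl₂ + 2e⁻, so n(Cl₂) = 6.343 / 2 = 3.172 mol
V = 3.172 × 24.0 = 76.13 L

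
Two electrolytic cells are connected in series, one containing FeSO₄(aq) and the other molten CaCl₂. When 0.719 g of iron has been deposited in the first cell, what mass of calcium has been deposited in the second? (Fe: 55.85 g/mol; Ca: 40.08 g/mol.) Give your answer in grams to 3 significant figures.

0.516 g

n(Fe) = 0.719 / 55.85 = 0.01287 mol
Fe²⁺ + 2e⁻ → Fe, so n(e⁻) = 2 × 0.01287 = 0.02574 mol
In series, the same 0.02574 mol of electrons flows through the second cell.
Ca²⁺ + 2e⁻ → Ca, so n(Ca) = 0.02574 / 2 = 0.01287 mol
m(Ca) = 0.01287 × 40.08 = 0.516 g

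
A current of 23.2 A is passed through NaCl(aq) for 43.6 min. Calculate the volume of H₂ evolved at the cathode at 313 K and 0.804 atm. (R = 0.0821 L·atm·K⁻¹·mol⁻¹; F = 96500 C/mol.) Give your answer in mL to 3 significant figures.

10100 mL

Q = It = 23.2 × 2616 = 60690 C
Moles of electrons = 60690 / 96500 = 0.6289 mol
2H⁺ + 2e⁻ → H₂, so n(H₂) = 0.6289 / 2 = 0.3145 mol
V = nRT/P = 0.3145 × 0.0821 × 313 / 0.804 = 10.05 L
= 10100 mL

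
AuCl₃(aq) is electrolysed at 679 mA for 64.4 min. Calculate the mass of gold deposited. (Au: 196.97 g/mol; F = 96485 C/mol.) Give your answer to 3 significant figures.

Charge passed = 0.679 × 3864 = 2624 C
n(e⁻) = 2624 / 96485 = 0.02720 mol
Au³⁺ + 3e⁻ → Au, so n(Au) = 0.02720 / 3 = 0.009067 mol
m = 0.009067 × 196.97 = 1.79 g

1.79 g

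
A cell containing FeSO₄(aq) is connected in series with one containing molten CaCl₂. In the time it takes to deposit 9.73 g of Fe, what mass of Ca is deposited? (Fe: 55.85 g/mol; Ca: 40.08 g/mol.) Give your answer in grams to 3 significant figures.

6.98 g

n(Fe) = 9.73 / 55.85 = 0.1742 mol
Fe²⁺ + 2e⁻ → Fe, so n(e⁻) = 2 × 0.1742 = 0.3484 mol
Same current for the same time ⇒ same n(e⁻) = 0.3484 mol in both cells.
Ca²⁺ + 2e⁻ → Ca, so n(Ca) = 0.3484 / 2 = 0.1742 mol
m(Ca) = 0.1742 × 40.08 = 6.98 g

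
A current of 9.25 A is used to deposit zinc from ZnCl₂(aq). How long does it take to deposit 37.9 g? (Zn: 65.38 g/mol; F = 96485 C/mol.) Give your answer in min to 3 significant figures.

n(Zn) = 37.9 / 65.38 = 0.5797 mol
Zn²⁺ + 2e⁻ → Zn, so n(e⁻) = 2 × 0.5797 = 1.159 mol
Q = 1.159 × 96485 = 1.118×10^5 C
t = Q / I = 1.118×10^5 / 9.25 = 12090 s = 202 min

202 min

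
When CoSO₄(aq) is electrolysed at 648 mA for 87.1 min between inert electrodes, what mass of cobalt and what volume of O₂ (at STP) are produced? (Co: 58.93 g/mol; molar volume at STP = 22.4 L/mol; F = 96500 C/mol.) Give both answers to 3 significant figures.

1.03 g Co; 0.197 L O₂

Q = 0.648 × 5226 = 3386 C; n(e⁻) = 3386 / 96500 = 0.03509 mol
Cathode: Co²⁺ + 2e⁻ → Co → n(Co) = 0.03509/2 = 0.01755 mol → 1.03 g
Anode: 2H₂O → O₂ + 4H⁺ + 4e⁻ → n(O₂) = 0.03509/4 = 0.008773 mol → 0.197 L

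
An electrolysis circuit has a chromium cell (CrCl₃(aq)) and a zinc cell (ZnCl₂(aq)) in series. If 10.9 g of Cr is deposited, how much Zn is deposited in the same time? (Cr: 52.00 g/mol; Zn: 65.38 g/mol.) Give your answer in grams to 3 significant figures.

20.6 g

n(Cr) = 10.9 / 52.00 = 0.2096 mol
Cr³⁺ + 3e⁻ → Cr, so n(e⁻) = 3 × 0.2096 = 0.6288 mol
Same current for the same time ⇒ same n(e⁻) = 0.6288 mol in both cells.
Zn²⁺ + 2e⁻ → Zn, so n(Zn) = 0.6288 / 2 = 0.3144 mol
m(Zn) = 0.3144 × 65.38 = 20.6 g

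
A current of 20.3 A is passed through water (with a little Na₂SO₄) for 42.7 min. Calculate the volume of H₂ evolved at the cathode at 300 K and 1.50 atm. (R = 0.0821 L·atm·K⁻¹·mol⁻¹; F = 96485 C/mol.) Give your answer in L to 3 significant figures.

4.43 L

Q = 20.3 A × 2562 s = 52010 C
n(e⁻) = Q/F = 52010/96485 = 0.5390 mol
2H⁺ + 2e⁻ → H₂, so n(H₂) = 0.5390 / 2 = 0.2695 mol
V = nRT/P = 0.2695 × 0.0821 × 300 / 1.50 = 4.425 L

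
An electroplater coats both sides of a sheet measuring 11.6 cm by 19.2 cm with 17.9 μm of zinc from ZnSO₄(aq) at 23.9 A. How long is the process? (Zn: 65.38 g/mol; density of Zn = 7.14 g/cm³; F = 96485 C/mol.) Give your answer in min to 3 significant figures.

Plated area = 2 × 11.6 × 19.2 = 445.4 cm²
Volume = 445.4 × 17.9×10⁻⁴ cm = 0.7973 cm³
m(Zn) = 0.7973 × 7.14 = 5.693 g
n(Zn) = 5.693 / 65.38 = 0.08708 mol; n(e⁻) = 2 × 0.08708 = 0.1742 mol
Q = 0.1742 × 96485 = 16810 C
t = 16810 / 23.9 = 703.3 s = 11.7 min

11.7 min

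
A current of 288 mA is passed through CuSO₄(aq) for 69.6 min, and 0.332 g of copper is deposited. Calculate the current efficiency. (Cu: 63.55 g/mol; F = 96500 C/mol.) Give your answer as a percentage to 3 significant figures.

83.8%

Q = 0.288 × 4176 = 1203 C
n(e⁻) = 1203 / 96500 = 0.01247 mol
Cu²⁺ + 2e⁻ → Cu, so theoretical n(Cu) = 0.006235 mol → 0.3962 g
Efficiency = 0.332 / 0.3962 = 0.8380 = 83.8%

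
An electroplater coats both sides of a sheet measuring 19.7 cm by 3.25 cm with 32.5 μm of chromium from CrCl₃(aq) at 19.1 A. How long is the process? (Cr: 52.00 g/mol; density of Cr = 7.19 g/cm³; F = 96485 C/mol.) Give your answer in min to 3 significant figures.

14.5 min

Plated area = 2 × 19.7 × 3.25 = 128.1 cm²
Volume = 128.1 × 32.5×10⁻⁴ cm = 0.4163 cm³
m(Cr) = 0.4163 × 7.19 = 2.993 g
n(Cr) = 2.993 / 52.00 = 0.05756 mol; n(e⁻) = 3 × 0.05756 = 0.1727 mol
Q = 0.1727 × 96485 = 16660 C
t = 16660 / 19.1 = 872.3 s = 14.5 min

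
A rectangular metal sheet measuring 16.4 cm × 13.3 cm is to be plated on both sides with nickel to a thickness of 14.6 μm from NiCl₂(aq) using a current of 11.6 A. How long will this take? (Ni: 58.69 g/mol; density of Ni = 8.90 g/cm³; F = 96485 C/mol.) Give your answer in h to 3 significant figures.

Plated area = 2 × 16.4 × 13.3 = 436.2 cm²
Volume = 436.2 × 14.6×10⁻⁴ cm = 0.6369 cm³
m(Ni) = 0.6369 × 8.90 = 5.668 g
n(Ni) = 5.668 / 58.69 = 0.09658 mol; n(e⁻) = 2 × 0.09658 = 0.1932 mol
Q = 0.1932 × 96485 = 18640 C
t = 18640 / 11.6 = 1607 s = 0.446 h

0.446 h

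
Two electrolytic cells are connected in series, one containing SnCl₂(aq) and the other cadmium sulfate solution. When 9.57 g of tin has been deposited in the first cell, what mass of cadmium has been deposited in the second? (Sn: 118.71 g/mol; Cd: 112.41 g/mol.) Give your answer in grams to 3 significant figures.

n(Sn) = 9.57 / 118.71 = 0.08062 mol
Sn²⁺ + 2e⁻ → Sn, so n(e⁻) = 2 × 0.08062 = 0.1612 mol
In series, the same 0.1612 mol of electrons flows through the second cell.
Cd²⁺ + 2e⁻ → Cd, so n(Cd) = 0.1612 / 2 = 0.08060 mol
m(Cd) = 0.08060 × 112.41 = 9.06 g

9.06 g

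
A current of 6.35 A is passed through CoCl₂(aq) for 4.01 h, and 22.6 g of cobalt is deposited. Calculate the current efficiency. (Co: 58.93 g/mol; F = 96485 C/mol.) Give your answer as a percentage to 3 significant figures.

Q = 6.35 × 14436 = 91670 C
n(e⁻) = 91670 / 96485 = 0.9501 mol
Co²⁺ + 2e⁻ → Co, so theoretical n(Co) = 0.4751 mol → 28.00 g
Efficiency = 22.6 / 28.00 = 0.8071 = 80.7%

80.7%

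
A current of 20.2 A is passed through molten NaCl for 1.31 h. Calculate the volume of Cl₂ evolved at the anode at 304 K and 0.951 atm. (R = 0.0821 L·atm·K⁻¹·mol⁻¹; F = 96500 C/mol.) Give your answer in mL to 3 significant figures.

13000 mL

Charge passed = 20.2 × 4716 = 95260 C
n(e⁻) = Q/F = 95260/96500 = 0.9872 mol
2Cl⁻ → Cl₂ + 2e⁻, so n(Cl₂) = 0.9872 / 2 = 0.4936 mol
V = nRT/P = 0.4936 × 0.0821 × 304 / 0.951 = 12.95 L
= 13000 mL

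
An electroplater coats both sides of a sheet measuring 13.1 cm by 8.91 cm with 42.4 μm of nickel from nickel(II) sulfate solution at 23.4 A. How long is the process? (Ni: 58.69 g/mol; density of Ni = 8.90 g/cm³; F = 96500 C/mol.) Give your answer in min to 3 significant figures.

20.6 min

Plated area = 2 × 13.1 × 8.91 = 233.4 cm²
Volume = 233.4 × 42.4×10⁻⁴ cm = 0.9896 cm³
m(Ni) = 0.9896 × 8.90 = 8.807 g
n(Ni) = 8.807 / 58.69 = 0.1501 mol; n(e⁻) = 2 × 0.1501 = 0.3002 mol
Q = 0.3002 × 96500 = 28970 C
t = 28970 / 23.4 = 1238 s = 20.6 min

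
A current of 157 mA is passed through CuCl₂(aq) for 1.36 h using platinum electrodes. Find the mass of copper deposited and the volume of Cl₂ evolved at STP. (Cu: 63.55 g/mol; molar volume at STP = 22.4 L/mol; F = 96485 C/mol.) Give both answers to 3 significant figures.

0.253 g Cu; 0.0892 L Cl₂

Q = 0.157 × 4896 = 768.7 C; n(e⁻) = 768.7 / 96485 = 0.007967 mol
Cathode: Cu²⁺ + 2e⁻ → Cu → n(Cu) = 0.007967/2 = 0.003984 mol → 0.253 g
Anode: 2Cl⁻ → Cl₂ + 2e⁻ → n(Cl₂) = 0.007967/2 = 0.003984 mol → 0.0892 L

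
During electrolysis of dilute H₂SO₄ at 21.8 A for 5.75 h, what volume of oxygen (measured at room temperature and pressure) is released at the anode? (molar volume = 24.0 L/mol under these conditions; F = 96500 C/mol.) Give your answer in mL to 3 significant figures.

28100 mL

Q = 21.8 A × 20700 s = 4.513×10^5 C
Moles of electrons = 4.513×10^5 / 96500 = 4.677 mol
2H₂O → O₂ + 4H⁺ + 4e⁻, so n(O₂) = 4.677 / 4 = 1.169 mol
V = 1.169 × 24.0 = 28.06 L
= 28100 mL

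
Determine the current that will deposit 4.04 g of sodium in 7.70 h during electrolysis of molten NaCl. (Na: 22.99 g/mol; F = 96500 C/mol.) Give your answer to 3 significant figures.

0.612 A

n(Na) = 4.04 / 22.99 = 0.1757 mol
Na⁺ + e⁻ → Na, so n(e⁻) = 0.1757 mol
Q = 0.1757 × 96500 = 16960 C
I = Q / t = 16960 / 27720 s = 0.612 A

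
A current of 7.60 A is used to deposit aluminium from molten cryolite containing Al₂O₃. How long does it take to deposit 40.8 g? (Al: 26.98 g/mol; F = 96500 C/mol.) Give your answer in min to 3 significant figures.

n(Al) = 40.8 / 26.98 = 1.512 mol
Al³⁺ + 3e⁻ → Al, so n(e⁻) = 3 × 1.512 = 4.536 mol
Q = 4.536 × 96500 = 4.377×10^5 C
t = Q / I = 4.377×10^5 / 7.60 = 57590 s = 960 min

960 min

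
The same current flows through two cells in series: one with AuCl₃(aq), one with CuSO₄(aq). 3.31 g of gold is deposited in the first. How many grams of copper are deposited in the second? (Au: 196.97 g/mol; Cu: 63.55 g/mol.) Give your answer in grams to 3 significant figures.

1.60 g

n(Au) = 3.31 / 196.97 = 0.01680 mol
Au³⁺ + 3e⁻ → Au, so n(e⁻) = 3 × 0.01680 = 0.05040 mol
In series, the same 0.05040 mol of electrons flows through the second cell.
Cu²⁺ + 2e⁻ → Cu, so n(Cu) = 0.05040 / 2 = 0.02520 mol
m(Cu) = 0.02520 × 63.55 = 1.60 g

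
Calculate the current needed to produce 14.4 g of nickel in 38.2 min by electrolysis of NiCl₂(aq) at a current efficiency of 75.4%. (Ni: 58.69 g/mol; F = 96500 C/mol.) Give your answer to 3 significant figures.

n(Ni) = 14.4 / 58.69 = 0.2454 mol
Ni²⁺ + 2e⁻ → Ni, so n(e⁻) = 2 × 0.2454 = 0.4908 mol
Q = 0.4908 × 96500 / 0.754 = 62810 C
I = Q / t = 62810 / 2292 s = 27.4 A

27.4 A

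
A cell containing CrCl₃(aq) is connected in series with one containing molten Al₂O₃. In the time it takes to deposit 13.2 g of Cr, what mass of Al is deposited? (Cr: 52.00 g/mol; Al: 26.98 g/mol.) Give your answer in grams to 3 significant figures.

6.85 g

n(Cr) = 13.2 / 52.00 = 0.2538 mol
Cr³⁺ + 3e⁻ → Cr, so n(e⁻) = 3 × 0.2538 = 0.7614 mol
Same current for the same time ⇒ same n(e⁻) = 0.7614 mol in both cells.
Al³⁺ + 3e⁻ → Al, so n(Al) = 0.7614 / 3 = 0.2538 mol
m(Al) = 0.2538 × 26.98 = 6.85 g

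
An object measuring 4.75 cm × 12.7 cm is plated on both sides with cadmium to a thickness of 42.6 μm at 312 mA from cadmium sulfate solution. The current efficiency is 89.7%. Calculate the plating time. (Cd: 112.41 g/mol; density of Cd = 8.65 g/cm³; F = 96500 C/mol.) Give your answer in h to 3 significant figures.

Plated area = 2 × 4.75 × 12.7 = 120.7 cm²
Volume = 120.7 × 42.6×10⁻⁴ cm = 0.5142 cm³
m(Cd) = 0.5142 × 8.65 = 4.448 g
n(Cd) = 4.448 / 112.41 = 0.03957 mol; n(e⁻) = 2 × 0.03957 = 0.07914 mol
Q = 0.07914 × 96500 / 0.897 = 8514 C
t = 8514 / 0.312 = 27290 s = 7.58 h

7.58 h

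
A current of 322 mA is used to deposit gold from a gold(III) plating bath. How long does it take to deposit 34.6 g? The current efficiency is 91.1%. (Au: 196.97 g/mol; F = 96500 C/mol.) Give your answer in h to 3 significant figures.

48.2 h

n(Au) = 34.6 / 196.97 = 0.1757 mol
Au³⁺ + 3e⁻ → Au, so n(e⁻) = 3 × 0.1757 = 0.5271 mol
Q = 0.5271 × 96500 / 0.911 = 55830 C
t = Q / I = 55830 / 0.322 = 1.734×10^5 s = 48.2 h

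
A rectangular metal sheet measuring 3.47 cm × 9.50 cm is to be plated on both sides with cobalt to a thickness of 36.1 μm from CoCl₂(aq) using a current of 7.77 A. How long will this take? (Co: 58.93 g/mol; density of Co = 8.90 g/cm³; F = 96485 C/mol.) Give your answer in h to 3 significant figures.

0.248 h

Plated area = 2 × 3.47 × 9.50 = 65.93 cm²
Volume = 65.93 × 36.1×10⁻⁴ cm = 0.2380 cm³
m(Co) = 0.2380 × 8.90 = 2.118 g
n(Co) = 2.118 / 58.93 = 0.03594 mol; n(e⁻) = 2 × 0.03594 = 0.07188 mol
Q = 0.07188 × 96485 = 6935 C
t = 6935 / 7.77 = 892.5 s = 0.248 h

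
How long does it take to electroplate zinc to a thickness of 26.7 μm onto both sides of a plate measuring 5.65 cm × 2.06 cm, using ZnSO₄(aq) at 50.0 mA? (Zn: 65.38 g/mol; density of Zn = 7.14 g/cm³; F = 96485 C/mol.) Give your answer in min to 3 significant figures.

437 min

Plated area = 2 × 5.65 × 2.06 = 23.28 cm²
Volume = 23.28 × 26.7×10⁻⁴ cm = 0.06216 cm³
m(Zn) = 0.06216 × 7.14 = 0.4438 g
n(Zn) = 0.4438 / 65.38 = 0.006788 mol; n(e⁻) = 2 × 0.006788 = 0.01358 mol
Q = 0.01358 × 96485 = 1310 C
t = 1310 / 0.0500 = 26200 s = 437 min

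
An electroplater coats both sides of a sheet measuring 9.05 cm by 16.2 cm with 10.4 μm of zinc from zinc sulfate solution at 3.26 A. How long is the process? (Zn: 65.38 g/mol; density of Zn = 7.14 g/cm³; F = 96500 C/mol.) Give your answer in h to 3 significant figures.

0.548 h

Plated area = 2 × 9.05 × 16.2 = 293.2 cm²
Volume = 293.2 × 10.4×10⁻⁴ cm = 0.3049 cm³
m(Zn) = 0.3049 × 7.14 = 2.177 g
n(Zn) = 2.177 / 65.38 = 0.03330 mol; n(e⁻) = 2 × 0.03330 = 0.06660 mol
Q = 0.06660 × 96500 = 6427 C
t = 6427 / 3.26 = 1971 s = 0.548 h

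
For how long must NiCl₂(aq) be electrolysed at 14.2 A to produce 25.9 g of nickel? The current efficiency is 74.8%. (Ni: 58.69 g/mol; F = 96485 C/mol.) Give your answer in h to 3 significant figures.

n(Ni) = 25.9 / 58.69 = 0.4413 mol
Ni²⁺ + 2e⁻ → Ni, so n(e⁻) = 2 × 0.4413 = 0.8826 mol
Q = 0.8826 × 96485 / 0.748 = 1.138×10^5 C
t = Q / I = 1.138×10^5 / 14.2 = 8014 s = 2.23 h

2.23 h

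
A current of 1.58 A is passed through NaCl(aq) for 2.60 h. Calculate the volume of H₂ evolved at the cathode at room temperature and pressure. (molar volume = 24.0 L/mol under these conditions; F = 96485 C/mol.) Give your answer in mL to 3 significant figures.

1840 mL

Q = It = 1.58 × 9360 = 14790 C
n(e⁻) = 14790 / 96485 = 0.1533 mol
2H⁺ + 2e⁻ → H₂, so n(H₂) = 0.1533 / 2 = 0.07665 mol
V = 0.07665 × 24.0 = 1.840 L
= 1840 mL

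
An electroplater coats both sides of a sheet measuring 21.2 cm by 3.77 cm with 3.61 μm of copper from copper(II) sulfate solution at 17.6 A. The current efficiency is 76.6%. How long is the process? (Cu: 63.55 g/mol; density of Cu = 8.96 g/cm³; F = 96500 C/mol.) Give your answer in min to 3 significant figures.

Plated area = 2 × 21.2 × 3.77 = 159.8 cm²
Volume = 159.8 × 3.61×10⁻⁴ cm = 0.05769 cm³
m(Cu) = 0.05769 × 8.96 = 0.5169 g
n(Cu) = 0.5169 / 63.55 = 0.008134 mol; n(e⁻) = 2 × 0.008134 = 0.01627 mol
Q = 0.01627 × 96500 / 0.766 = 2050 C
t = 2050 / 17.6 = 116.5 s = 1.94 min

1.94 min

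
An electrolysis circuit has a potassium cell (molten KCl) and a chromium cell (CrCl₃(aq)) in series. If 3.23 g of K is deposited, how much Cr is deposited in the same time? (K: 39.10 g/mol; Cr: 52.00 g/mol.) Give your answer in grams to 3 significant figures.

n(K) = 3.23 / 39.10 = 0.08261 mol
K⁺ + e⁻ → K, so n(e⁻) = 0.08261 mol
Since the cells are in series, n(e⁻) in the Cr cell is also 0.08261 mol.
Cr³⁺ + 3e⁻ → Cr, so n(Cr) = 0.08261 / 3 = 0.02754 mol
m(Cr) = 0.02754 × 52.00 = 1.43 g

1.43 g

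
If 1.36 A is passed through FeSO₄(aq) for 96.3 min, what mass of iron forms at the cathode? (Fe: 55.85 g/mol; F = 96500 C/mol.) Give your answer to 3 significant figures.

2.27 g

Q = 1.36 A × 5778 s = 7858 C
n(e⁻) = 7858 / 96500 = 0.08143 mol
Fe²⁺ + 2e⁻ → Fe, so n(Fe) = 0.08143 / 2 = 0.04072 mol
m = 0.04072 × 55.85 = 2.27 g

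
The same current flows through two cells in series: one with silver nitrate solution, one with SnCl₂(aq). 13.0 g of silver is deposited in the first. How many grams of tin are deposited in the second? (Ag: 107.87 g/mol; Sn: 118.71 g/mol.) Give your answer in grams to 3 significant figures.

n(Ag) = 13.0 / 107.87 = 0.1205 mol
Ag⁺ + e⁻ → Ag, so n(e⁻) = 0.1205 mol
Same current for the same time ⇒ same n(e⁻) = 0.1205 mol in both cells.
Sn²⁺ + 2e⁻ → Sn, so n(Sn) = 0.1205 / 2 = 0.06025 mol
m(Sn) = 0.06025 × 118.71 = 7.15 g

7.15 g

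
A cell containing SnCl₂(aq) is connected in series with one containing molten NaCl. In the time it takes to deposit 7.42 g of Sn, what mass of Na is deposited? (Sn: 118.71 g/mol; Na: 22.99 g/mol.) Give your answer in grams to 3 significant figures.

2.87 g

n(Sn) = 7.42 / 118.71 = 0.06251 mol
Sn²⁺ + 2e⁻ → Sn, so n(e⁻) = 2 × 0.06251 = 0.1250 mol
Since the cells are in series, n(e⁻) in the Na cell is also 0.1250 mol.
Na⁺ + e⁻ → Na, so n(Na) = 0.1250 mol
m(Na) = 0.1250 × 22.99 = 2.87 g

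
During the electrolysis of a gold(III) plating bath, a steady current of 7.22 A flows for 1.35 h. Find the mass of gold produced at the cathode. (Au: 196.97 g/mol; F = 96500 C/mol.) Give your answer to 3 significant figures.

23.9 g

Q = It = 7.22 × 4860 = 35090 C
n(e⁻) = 35090 / 96500 = 0.3636 mol
Au³⁺ + 3e⁻ → Au, so n(Au) = 0.3636 / 3 = 0.1212 mol
m = 0.1212 × 196.97 = 23.9 g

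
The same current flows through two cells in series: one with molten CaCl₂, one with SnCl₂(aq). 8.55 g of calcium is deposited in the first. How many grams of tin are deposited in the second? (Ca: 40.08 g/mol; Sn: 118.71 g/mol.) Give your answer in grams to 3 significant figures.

25.3 g

n(Ca) = 8.55 / 40.08 = 0.2133 mol
Ca²⁺ + 2e⁻ → Ca, so n(e⁻) = 2 × 0.2133 = 0.4266 mol
In series, the same 0.4266 mol of electrons flows through the second cell.
Sn²⁺ + 2e⁻ → Sn, so n(Sn) = 0.4266 / 2 = 0.2133 mol
m(Sn) = 0.2133 × 118.71 = 25.3 g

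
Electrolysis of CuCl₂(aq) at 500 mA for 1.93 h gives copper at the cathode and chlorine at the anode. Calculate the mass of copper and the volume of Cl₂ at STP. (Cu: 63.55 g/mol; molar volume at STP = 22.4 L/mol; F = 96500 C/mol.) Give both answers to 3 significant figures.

1.14 g Cu; 0.403 L Cl₂

Q = 0.500 × 6948 = 3474 C; n(e⁻) = 3474 / 96500 = 0.03600 mol
Cathode: Cu²⁺ + 2e⁻ → Cu → n(Cu) = 0.03600/2 = 0.01800 mol → 1.14 g
Anode: 2Cl⁻ → Cl₂ + 2e⁻ → n(Cl₂) = 0.03600/2 = 0.01800 mol → 0.403 L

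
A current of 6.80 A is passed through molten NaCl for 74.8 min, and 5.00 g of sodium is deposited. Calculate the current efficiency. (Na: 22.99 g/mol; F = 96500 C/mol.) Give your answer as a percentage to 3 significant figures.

Q = 6.80 × 4488 = 30520 C
n(e⁻) = 30520 / 96500 = 0.3163 mol
Na⁺ + e⁻ → Na, so theoretical n(Na) = 0.3163 mol → 7.272 g
Efficiency = 5.00 / 7.272 = 0.6876 = 68.8%

68.8%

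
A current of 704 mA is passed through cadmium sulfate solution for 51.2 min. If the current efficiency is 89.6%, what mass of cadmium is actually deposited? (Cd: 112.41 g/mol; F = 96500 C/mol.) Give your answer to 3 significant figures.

1.13 g

Q = 0.704 × 3072 = 2163 C
n(e⁻) = 2163 / 96500 = 0.02241 mol
Cd²⁺ + 2e⁻ → Cd, so theoretical m(Cd) = 0.01121 × 112.41 = 1.260 g
Actual mass = 89.6% × 1.260 = 1.13 g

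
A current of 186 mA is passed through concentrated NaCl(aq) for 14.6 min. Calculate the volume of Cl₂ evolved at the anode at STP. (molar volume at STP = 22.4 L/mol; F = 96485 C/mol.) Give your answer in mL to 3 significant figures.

18.9 mL

Q = 0.186 A × 876 s = 162.9 C
n(e⁻) = Q/F = 162.9/96485 = 0.001688 mol
2Cl⁻ → Cl₂ + 2e⁻, so n(Cl₂) = 0.001688 / 2 = 8.440×10^-4 mol
V = 8.440×10^-4 × 22.4 = 0.01891 L
= 18.9 mL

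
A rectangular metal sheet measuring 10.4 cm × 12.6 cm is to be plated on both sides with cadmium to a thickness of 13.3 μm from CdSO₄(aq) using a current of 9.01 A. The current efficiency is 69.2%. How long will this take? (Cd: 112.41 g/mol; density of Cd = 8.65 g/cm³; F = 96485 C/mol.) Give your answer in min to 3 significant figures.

Plated area = 2 × 10.4 × 12.6 = 262.1 cm²
Volume = 262.1 × 13.3×10⁻⁴ cm = 0.3486 cm³
m(Cd) = 0.3486 × 8.65 = 3.015 g
n(Cd) = 3.015 / 112.41 = 0.02682 mol; n(e⁻) = 2 × 0.02682 = 0.05364 mol
Q = 0.05364 × 96485 / 0.692 = 7479 C
t = 7479 / 9.01 = 830.1 s = 13.8 min

13.8 min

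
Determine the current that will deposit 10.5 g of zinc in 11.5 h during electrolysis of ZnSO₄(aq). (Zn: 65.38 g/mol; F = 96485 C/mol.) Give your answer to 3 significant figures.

0.749 A

n(Zn) = 10.5 / 65.38 = 0.1606 mol
Zn²⁺ + 2e⁻ → Zn, so n(e⁻) = 2 × 0.1606 = 0.3212 mol
Q = 0.3212 × 96485 = 30990 C
I = Q / t = 30990 / 41400 s = 0.749 A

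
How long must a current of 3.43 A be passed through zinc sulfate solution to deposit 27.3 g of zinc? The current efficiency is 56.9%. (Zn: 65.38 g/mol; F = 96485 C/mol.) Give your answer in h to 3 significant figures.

n(Zn) = 27.3 / 65.38 = 0.4176 mol
Zn²⁺ + 2e⁻ → Zn, so n(e⁻) = 2 × 0.4176 = 0.8352 mol
Q = 0.8352 × 96485 / 0.569 = 1.416×10^5 C
t = Q / I = 1.416×10^5 / 3.43 = 41280 s = 11.5 h

11.5 h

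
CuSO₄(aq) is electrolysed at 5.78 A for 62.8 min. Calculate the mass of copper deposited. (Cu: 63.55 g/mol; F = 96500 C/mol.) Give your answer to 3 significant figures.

7.17 g

Q = It = 5.78 × 3768 = 21780 C
Moles of electrons = 21780 / 96500 = 0.2257 mol
Cu²⁺ + 2e⁻ → Cu, so n(Cu) = 0.2257 / 2 = 0.1129 mol
m = 0.1129 × 63.55 = 7.17 g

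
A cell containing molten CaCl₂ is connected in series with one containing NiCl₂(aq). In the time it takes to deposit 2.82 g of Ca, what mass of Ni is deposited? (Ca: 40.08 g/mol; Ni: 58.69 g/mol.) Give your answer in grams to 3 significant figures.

4.13 g

n(Ca) = 2.82 / 40.08 = 0.07036 mol
Ca²⁺ + 2e⁻ → Ca, so n(e⁻) = 2 × 0.07036 = 0.1407 mol
In series, the same 0.1407 mol of electrons flows through the second cell.
Ni²⁺ + 2e⁻ → Ni, so n(Ni) = 0.1407 / 2 = 0.07035 mol
m(Ni) = 0.07035 × 58.69 = 4.13 g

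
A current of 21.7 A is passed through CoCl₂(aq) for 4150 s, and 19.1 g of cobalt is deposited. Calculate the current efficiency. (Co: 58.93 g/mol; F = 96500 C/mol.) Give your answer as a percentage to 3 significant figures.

69.5%

Q = 21.7 × 4150 = 90060 C
n(e⁻) = 90060 / 96500 = 0.9333 mol
Co²⁺ + 2e⁻ → Co, so theoretical n(Co) = 0.4667 mol → 27.50 g
Efficiency = 19.1 / 27.50 = 0.6945 = 69.5%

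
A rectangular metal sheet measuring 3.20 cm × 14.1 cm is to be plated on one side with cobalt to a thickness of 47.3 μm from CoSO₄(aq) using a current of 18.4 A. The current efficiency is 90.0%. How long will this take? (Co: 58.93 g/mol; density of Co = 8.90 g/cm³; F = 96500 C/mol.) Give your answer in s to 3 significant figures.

376 s

Plated area = 3.20 × 14.1 = 45.12 cm²
Volume = 45.12 × 47.3×10⁻⁴ cm = 0.2134 cm³
m(Co) = 0.2134 × 8.90 = 1.899 g
n(Co) = 1.899 / 58.93 = 0.03222 mol; n(e⁻) = 2 × 0.03222 = 0.06444 mol
Q = 0.06444 × 96500 / 0.900 = 6909 C
t = 6909 / 18.4 = 375.5 s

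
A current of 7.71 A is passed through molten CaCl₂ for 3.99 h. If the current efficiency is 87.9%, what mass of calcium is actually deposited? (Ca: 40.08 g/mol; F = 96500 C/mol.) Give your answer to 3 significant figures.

Q = 7.71 × 14364 = 1.107×10^5 C
n(e⁻) = 1.107×10^5 / 96500 = 1.147 mol
Ca²⁺ + 2e⁻ → Ca, so theoretical m(Ca) = 0.5735 × 40.08 = 22.99 g
Actual mass = 87.9% × 22.99 = 20.2 g

20.2 g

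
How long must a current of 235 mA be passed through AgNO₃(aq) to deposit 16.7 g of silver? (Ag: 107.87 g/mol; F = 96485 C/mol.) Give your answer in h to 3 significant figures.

n(Ag) = 16.7 / 107.87 = 0.1548 mol
Ag⁺ + e⁻ → Ag, so n(e⁻) = 0.1548 mol
Q = 0.1548 × 96485 = 14940 C
t = Q / I = 14940 / 0.235 = 63570 s = 17.7 h

17.7 h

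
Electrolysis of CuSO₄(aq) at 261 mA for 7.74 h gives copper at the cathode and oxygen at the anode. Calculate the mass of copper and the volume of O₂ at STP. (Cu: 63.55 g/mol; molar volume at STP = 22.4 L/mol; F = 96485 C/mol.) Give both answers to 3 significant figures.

Q = 0.261 × 27864 = 7273 C; n(e⁻) = 7273 / 96485 = 0.07538 mol
Cathode: Cu²⁺ + 2e⁻ → Cu → n(Cu) = 0.07538/2 = 0.03769 mol → 2.40 g
Anode: 2H₂O → O₂ + 4H⁺ + 4e⁻ → n(O₂) = 0.07538/4 = 0.01885 mol → 0.422 L

2.40 g Cu; 0.422 L O₂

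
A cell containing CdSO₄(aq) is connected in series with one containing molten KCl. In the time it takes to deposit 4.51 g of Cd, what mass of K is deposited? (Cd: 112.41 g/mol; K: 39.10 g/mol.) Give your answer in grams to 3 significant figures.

n(Cd) = 4.51 / 112.41 = 0.04012 mol
Cd²⁺ + 2e⁻ → Cd, so n(e⁻) = 2 × 0.04012 = 0.08024 mol
The cells are in series, so the same charge (and hence the same n(e⁻) = 0.08024 mol) passes through both.
K⁺ + e⁻ → K, so n(K) = 0.08024 mol
m(K) = 0.08024 × 39.10 = 3.14 g

3.14 g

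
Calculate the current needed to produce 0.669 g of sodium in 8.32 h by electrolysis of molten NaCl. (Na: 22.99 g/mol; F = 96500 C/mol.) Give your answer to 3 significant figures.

0.0938 A

n(Na) = 0.669 / 22.99 = 0.02910 mol
Na⁺ + e⁻ → Na, so n(e⁻) = 0.02910 mol
Q = 0.02910 × 96500 = 2808 C
I = Q / t = 2808 / 29952 s = 0.0938 A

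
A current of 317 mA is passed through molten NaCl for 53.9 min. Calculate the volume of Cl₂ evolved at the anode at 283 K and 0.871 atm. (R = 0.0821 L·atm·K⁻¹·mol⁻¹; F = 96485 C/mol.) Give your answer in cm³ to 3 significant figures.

142 cm³

Q = 0.317 A × 3234 s = 1025 C
n(e⁻) = Q/F = 1025/96485 = 0.01062 mol
2Cl⁻ → Cl₂ + 2e⁻, so n(Cl₂) = 0.01062 / 2 = 0.005310 mol
V = nRT/P = 0.005310 × 0.0821 × 283 / 0.871 = 0.1416 L
= 142 cm³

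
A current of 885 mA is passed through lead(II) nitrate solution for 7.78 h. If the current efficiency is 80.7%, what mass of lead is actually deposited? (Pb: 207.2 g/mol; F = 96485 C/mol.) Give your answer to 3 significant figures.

21.5 g

Q = 0.885 × 28008 = 24790 C
n(e⁻) = 24790 / 96485 = 0.2569 mol
Pb²⁺ + 2e⁻ → Pb, so theoretical m(Pb) = 0.1285 × 207.2 = 26.63 g
Actual mass = 80.7% × 26.63 = 21.5 g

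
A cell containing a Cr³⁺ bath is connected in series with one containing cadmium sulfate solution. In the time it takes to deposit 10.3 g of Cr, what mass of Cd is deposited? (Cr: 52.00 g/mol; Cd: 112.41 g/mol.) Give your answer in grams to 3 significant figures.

33.4 g

n(Cr) = 10.3 / 52.00 = 0.1981 mol
Cr³⁺ + 3e⁻ → Cr, so n(e⁻) = 3 × 0.1981 = 0.5943 mol
Same current for the same time ⇒ same n(e⁻) = 0.5943 mol in both cells.
Cd²⁺ + 2e⁻ → Cd, so n(Cd) = 0.5943 / 2 = 0.2972 mol
m(Cd) = 0.2972 × 112.41 = 33.4 g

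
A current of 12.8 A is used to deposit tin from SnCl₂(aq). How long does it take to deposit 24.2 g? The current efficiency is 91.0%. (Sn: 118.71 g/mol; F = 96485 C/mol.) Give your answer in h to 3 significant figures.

0.938 h

n(Sn) = 24.2 / 118.71 = 0.2039 mol
Sn²⁺ + 2e⁻ → Sn, so n(e⁻) = 2 × 0.2039 = 0.4078 mol
Q = 0.4078 × 96485 / 0.910 = 43240 C
t = Q / I = 43240 / 12.8 = 3378 s = 0.938 h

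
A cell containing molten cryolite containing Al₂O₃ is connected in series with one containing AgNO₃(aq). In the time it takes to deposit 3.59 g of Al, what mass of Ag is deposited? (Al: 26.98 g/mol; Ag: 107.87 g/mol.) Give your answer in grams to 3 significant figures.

43.1 g

n(Al) = 3.59 / 26.98 = 0.1331 mol
Al³⁺ + 3e⁻ → Al, so n(e⁻) = 3 × 0.1331 = 0.3993 mol
Same current for the same time ⇒ same n(e⁻) = 0.3993 mol in both cells.
Ag⁺ + e⁻ → Ag, so n(Ag) = 0.3993 mol
m(Ag) = 0.3993 × 107.87 = 43.1 g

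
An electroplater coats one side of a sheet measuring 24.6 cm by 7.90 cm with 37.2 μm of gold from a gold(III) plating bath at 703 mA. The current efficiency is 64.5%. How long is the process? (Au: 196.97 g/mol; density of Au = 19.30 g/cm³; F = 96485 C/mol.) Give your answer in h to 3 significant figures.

12.6 h

Plated area = 24.6 × 7.90 = 194.3 cm²
Volume = 194.3 × 37.2×10⁻⁴ cm = 0.7228 cm³
m(Au) = 0.7228 × 19.30 = 13.95 g
n(Au) = 13.95 / 196.97 = 0.07082 mol; n(e⁻) = 3 × 0.07082 = 0.2125 mol
Q = 0.2125 × 96485 / 0.645 = 31790 C
t = 31790 / 0.703 = 45220 s = 12.6 h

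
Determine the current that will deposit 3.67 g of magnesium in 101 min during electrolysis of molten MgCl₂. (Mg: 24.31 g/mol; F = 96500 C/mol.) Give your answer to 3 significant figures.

n(Mg) = 3.67 / 24.31 = 0.1510 mol
Mg²⁺ + 2e⁻ → Mg, so n(e⁻) = 2 × 0.1510 = 0.3020 mol
Q = 0.3020 × 96500 = 29140 C
I = Q / t = 29140 / 6060 s = 4.81 A

4.81 A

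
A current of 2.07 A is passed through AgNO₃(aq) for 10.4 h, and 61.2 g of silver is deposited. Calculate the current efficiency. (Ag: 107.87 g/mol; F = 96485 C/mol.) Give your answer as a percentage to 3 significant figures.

Q = 2.07 × 37440 = 77500 C
n(e⁻) = 77500 / 96485 = 0.8032 mol
Ag⁺ + e⁻ → Ag, so theoretical n(Ag) = 0.8032 mol → 86.64 g
Efficiency = 61.2 / 86.64 = 0.7064 = 70.6%

70.6%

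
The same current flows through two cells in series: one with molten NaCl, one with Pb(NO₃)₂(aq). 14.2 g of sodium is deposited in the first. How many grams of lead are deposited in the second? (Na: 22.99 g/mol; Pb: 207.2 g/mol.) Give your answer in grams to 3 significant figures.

64.0 g

n(Na) = 14.2 / 22.99 = 0.6177 mol
Na⁺ + e⁻ → Na, so n(e⁻) = 0.6177 mol
In series, the same 0.6177 mol of electrons flows through the second cell.
Pb²⁺ + 2e⁻ → Pb, so n(Pb) = 0.6177 / 2 = 0.3089 mol
m(Pb) = 0.3089 × 207.2 = 64.0 g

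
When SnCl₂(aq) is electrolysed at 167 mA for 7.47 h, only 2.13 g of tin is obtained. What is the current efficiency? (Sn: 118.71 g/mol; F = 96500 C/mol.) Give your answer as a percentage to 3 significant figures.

Q = 0.167 × 26892 = 4491 C
n(e⁻) = 4491 / 96500 = 0.04654 mol
Sn²⁺ + 2e⁻ → Sn, so theoretical n(Sn) = 0.02327 mol → 2.762 g
Efficiency = 2.13 / 2.762 = 0.7712 = 77.1%

77.1%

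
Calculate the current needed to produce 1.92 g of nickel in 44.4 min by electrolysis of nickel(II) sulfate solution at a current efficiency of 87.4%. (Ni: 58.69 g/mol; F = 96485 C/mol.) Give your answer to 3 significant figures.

2.71 A

n(Ni) = 1.92 / 58.69 = 0.03271 mol
Ni²⁺ + 2e⁻ → Ni, so n(e⁻) = 2 × 0.03271 = 0.06542 mol
Q = 0.06542 × 96485 / 0.874 = 7222 C
I = Q / t = 7222 / 2664 s = 2.71 A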